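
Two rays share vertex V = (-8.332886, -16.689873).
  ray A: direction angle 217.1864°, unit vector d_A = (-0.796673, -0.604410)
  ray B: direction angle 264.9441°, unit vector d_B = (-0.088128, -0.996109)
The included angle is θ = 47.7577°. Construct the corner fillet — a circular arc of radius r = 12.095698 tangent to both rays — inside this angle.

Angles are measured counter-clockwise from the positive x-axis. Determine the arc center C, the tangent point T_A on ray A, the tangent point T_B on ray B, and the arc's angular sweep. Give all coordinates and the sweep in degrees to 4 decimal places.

bisector direction at 241.0653° = (-0.483813,-0.875171)
center distance |VC| = r/sin(θ/2) = 12.095698/sin(23.8788°) = 29.880376
C = V + |VC|·bis = (-22.7894,-42.8403)
T_A = V + ((C−V)·d_A)·d_A = V + 27.3227·d_A = (-30.1002,-33.2040)
T_B = V + ((C−V)·d_B)·d_B = V + 27.3227·d_B = (-10.7408,-43.9063)
sweep = 180° − θ = 132.2423°

center=(-22.7894,-42.8403) T_A=(-30.1002,-33.2040) T_B=(-10.7408,-43.9063) sweep=132.2423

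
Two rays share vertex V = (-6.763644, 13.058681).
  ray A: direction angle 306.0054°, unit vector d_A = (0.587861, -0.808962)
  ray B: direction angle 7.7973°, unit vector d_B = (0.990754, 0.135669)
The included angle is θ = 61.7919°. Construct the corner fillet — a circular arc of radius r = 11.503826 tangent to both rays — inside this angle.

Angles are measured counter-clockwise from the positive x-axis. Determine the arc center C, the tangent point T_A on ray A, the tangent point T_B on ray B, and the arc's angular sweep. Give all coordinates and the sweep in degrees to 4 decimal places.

bisector direction at 336.9013° = (0.919831,-0.392315)
center distance |VC| = r/sin(θ/2) = 11.503826/sin(30.8959°) = 22.403624
C = V + |VC|·bis = (13.8439,4.2694)
T_A = V + ((C−V)·d_A)·d_A = V + 19.2246·d_A = (4.5377,-2.4933)
T_B = V + ((C−V)·d_B)·d_B = V + 19.2246·d_B = (12.2832,15.6669)
sweep = 180° − θ = 118.2081°

center=(13.8439,4.2694) T_A=(4.5377,-2.4933) T_B=(12.2832,15.6669) sweep=118.2081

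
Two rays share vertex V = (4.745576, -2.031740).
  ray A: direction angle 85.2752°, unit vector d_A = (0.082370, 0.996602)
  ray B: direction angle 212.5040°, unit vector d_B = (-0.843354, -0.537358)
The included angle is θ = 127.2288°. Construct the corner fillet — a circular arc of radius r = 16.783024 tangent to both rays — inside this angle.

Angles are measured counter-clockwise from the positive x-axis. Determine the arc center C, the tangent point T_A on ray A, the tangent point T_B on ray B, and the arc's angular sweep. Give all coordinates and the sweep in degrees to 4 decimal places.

center=(-11.2946,7.6483) T_A=(5.4314,6.2659) T_B=(-2.2761,-6.5057) sweep=52.7712

bisector direction at 148.8896° = (-0.856173,0.516689)
center distance |VC| = r/sin(θ/2) = 16.783024/sin(63.6144°) = 18.734744
C = V + |VC|·bis = (-11.2946,7.6483)
T_A = V + ((C−V)·d_A)·d_A = V + 8.3259·d_A = (5.4314,6.2659)
T_B = V + ((C−V)·d_B)·d_B = V + 8.3259·d_B = (-2.2761,-6.5057)
sweep = 180° − θ = 52.7712°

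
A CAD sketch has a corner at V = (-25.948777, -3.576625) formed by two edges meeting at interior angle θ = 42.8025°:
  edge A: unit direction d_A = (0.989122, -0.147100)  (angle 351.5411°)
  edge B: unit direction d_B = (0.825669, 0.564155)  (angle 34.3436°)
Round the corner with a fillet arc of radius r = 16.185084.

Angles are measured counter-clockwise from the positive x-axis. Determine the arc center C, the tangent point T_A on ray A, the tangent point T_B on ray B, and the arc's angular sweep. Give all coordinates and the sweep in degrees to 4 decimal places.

bisector direction at 12.9423° = (0.974596,0.223971)
center distance |VC| = r/sin(θ/2) = 16.185084/sin(21.4013°) = 44.355201
C = V + |VC|·bis = (17.2796,6.3576)
T_A = V + ((C−V)·d_A)·d_A = V + 41.2968·d_A = (14.8988,-9.6514)
T_B = V + ((C−V)·d_B)·d_B = V + 41.2968·d_B = (8.1487,19.7212)
sweep = 180° − θ = 137.1975°

center=(17.2796,6.3576) T_A=(14.8988,-9.6514) T_B=(8.1487,19.7212) sweep=137.1975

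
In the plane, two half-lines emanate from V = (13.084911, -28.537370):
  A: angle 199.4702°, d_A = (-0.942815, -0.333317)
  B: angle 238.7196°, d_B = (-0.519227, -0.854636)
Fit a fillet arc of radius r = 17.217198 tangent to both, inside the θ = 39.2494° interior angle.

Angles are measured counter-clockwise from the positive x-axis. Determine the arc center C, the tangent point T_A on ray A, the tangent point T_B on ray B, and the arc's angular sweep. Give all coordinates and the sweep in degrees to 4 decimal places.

bisector direction at 219.0949° = (-0.776103,-0.630607)
center distance |VC| = r/sin(θ/2) = 17.217198/sin(19.6247°) = 51.263378
C = V + |VC|·bis = (-26.7007,-60.8644)
T_A = V + ((C−V)·d_A)·d_A = V + 48.2856·d_A = (-32.4395,-44.6318)
T_B = V + ((C−V)·d_B)·d_B = V + 48.2856·d_B = (-11.9863,-69.8040)
sweep = 180° − θ = 140.7506°

center=(-26.7007,-60.8644) T_A=(-32.4395,-44.6318) T_B=(-11.9863,-69.8040) sweep=140.7506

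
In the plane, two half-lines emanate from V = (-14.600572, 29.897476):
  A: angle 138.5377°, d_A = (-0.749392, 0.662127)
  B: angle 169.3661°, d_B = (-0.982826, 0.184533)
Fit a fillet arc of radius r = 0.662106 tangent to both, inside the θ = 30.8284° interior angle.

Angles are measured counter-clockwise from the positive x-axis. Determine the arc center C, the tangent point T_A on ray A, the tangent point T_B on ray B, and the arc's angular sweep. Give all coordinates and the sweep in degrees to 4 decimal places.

center=(-16.8386,30.9914) T_A=(-16.4002,31.4875) T_B=(-16.9608,30.3406) sweep=149.1716

bisector direction at 153.9519° = (-0.898426,0.439126)
center distance |VC| = r/sin(θ/2) = 0.662106/sin(15.4142°) = 2.491040
C = V + |VC|·bis = (-16.8386,30.9914)
T_A = V + ((C−V)·d_A)·d_A = V + 2.4014·d_A = (-16.4002,31.4875)
T_B = V + ((C−V)·d_B)·d_B = V + 2.4014·d_B = (-16.9608,30.3406)
sweep = 180° − θ = 149.1716°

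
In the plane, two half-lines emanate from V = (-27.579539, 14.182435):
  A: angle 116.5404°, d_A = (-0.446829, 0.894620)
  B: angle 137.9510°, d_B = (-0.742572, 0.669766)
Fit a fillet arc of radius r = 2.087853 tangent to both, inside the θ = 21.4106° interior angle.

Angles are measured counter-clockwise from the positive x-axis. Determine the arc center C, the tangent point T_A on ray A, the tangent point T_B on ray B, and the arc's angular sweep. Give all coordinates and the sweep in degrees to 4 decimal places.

center=(-34.3822,23.1297) T_A=(-32.5143,24.0627) T_B=(-35.7805,21.5794) sweep=158.5894

bisector direction at 127.2457° = (-0.605234,0.796047)
center distance |VC| = r/sin(θ/2) = 2.087853/sin(10.7053°) = 11.239669
C = V + |VC|·bis = (-34.3822,23.1297)
T_A = V + ((C−V)·d_A)·d_A = V + 11.0440·d_A = (-32.5143,24.0627)
T_B = V + ((C−V)·d_B)·d_B = V + 11.0440·d_B = (-35.7805,21.5794)
sweep = 180° − θ = 158.5894°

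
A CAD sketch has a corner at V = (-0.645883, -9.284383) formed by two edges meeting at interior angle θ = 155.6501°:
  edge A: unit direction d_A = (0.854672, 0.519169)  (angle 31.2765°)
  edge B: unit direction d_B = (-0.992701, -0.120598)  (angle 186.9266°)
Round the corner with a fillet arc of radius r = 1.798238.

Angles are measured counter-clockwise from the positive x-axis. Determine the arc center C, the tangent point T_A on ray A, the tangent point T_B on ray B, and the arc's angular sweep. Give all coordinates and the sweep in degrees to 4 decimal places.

center=(-1.2479,-7.5461) T_A=(-0.3143,-9.0830) T_B=(-1.0310,-9.3312) sweep=24.3499

bisector direction at 109.1016° = (-0.327243,0.944940)
center distance |VC| = r/sin(θ/2) = 1.798238/sin(77.8251°) = 1.839614
C = V + |VC|·bis = (-1.2479,-7.5461)
T_A = V + ((C−V)·d_A)·d_A = V + 0.3880·d_A = (-0.3143,-9.0830)
T_B = V + ((C−V)·d_B)·d_B = V + 0.3880·d_B = (-1.0310,-9.3312)
sweep = 180° − θ = 24.3499°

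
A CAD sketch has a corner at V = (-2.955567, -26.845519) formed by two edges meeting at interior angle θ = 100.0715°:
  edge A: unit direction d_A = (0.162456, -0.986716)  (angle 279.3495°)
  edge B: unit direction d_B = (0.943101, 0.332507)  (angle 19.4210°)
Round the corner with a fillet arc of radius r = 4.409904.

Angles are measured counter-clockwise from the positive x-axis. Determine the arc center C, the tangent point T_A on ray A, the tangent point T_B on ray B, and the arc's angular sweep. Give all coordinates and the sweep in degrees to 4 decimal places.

center=(1.9961,-29.7757) T_A=(-2.3552,-30.4921) T_B=(0.5298,-25.6167) sweep=79.9285

bisector direction at 329.3852° = (0.860611,-0.509263)
center distance |VC| = r/sin(θ/2) = 4.409904/sin(50.0358°) = 5.753710
C = V + |VC|·bis = (1.9961,-29.7757)
T_A = V + ((C−V)·d_A)·d_A = V + 3.6957·d_A = (-2.3552,-30.4921)
T_B = V + ((C−V)·d_B)·d_B = V + 3.6957·d_B = (0.5298,-25.6167)
sweep = 180° − θ = 79.9285°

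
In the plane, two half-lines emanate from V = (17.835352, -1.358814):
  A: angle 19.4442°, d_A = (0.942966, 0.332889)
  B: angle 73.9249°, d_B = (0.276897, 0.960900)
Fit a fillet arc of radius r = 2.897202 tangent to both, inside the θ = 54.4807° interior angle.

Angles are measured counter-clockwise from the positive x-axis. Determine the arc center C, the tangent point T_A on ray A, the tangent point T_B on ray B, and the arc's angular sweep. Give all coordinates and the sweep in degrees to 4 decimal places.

center=(22.1775,3.2465) T_A=(23.1420,0.5145) T_B=(19.3936,4.0487) sweep=125.5193

bisector direction at 46.6846° = (0.686015,0.727588)
center distance |VC| = r/sin(θ/2) = 2.897202/sin(27.2403°) = 6.329580
C = V + |VC|·bis = (22.1775,3.2465)
T_A = V + ((C−V)·d_A)·d_A = V + 5.6276·d_A = (23.1420,0.5145)
T_B = V + ((C−V)·d_B)·d_B = V + 5.6276·d_B = (19.3936,4.0487)
sweep = 180° − θ = 125.5193°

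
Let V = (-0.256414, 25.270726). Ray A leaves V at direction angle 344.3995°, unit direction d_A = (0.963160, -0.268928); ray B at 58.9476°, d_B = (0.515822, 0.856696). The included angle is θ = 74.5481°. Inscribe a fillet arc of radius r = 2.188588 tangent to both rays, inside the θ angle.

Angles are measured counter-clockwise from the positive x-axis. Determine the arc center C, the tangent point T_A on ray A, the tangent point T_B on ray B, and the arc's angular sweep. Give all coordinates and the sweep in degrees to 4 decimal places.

center=(3.1019,26.6053) T_A=(2.5133,24.4974) T_B=(1.2269,27.7343) sweep=105.4519

bisector direction at 21.6736° = (0.929303,0.369318)
center distance |VC| = r/sin(θ/2) = 2.188588/sin(37.2741°) = 3.613749
C = V + |VC|·bis = (3.1019,26.6053)
T_A = V + ((C−V)·d_A)·d_A = V + 2.8756·d_A = (2.5133,24.4974)
T_B = V + ((C−V)·d_B)·d_B = V + 2.8756·d_B = (1.2269,27.7343)
sweep = 180° − θ = 105.4519°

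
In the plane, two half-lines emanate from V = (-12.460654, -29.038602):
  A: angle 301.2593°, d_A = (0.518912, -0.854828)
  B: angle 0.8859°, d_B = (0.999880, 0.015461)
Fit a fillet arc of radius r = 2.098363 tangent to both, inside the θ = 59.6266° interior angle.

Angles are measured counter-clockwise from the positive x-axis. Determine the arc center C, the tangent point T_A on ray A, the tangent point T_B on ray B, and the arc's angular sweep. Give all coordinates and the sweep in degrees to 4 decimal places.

center=(-8.7667,-31.0801) T_A=(-10.5604,-32.1690) T_B=(-8.7991,-28.9820) sweep=120.3734

bisector direction at 331.0726° = (0.875233,-0.483701)
center distance |VC| = r/sin(θ/2) = 2.098363/sin(29.8133°) = 4.220569
C = V + |VC|·bis = (-8.7667,-31.0801)
T_A = V + ((C−V)·d_A)·d_A = V + 3.6620·d_A = (-10.5604,-32.1690)
T_B = V + ((C−V)·d_B)·d_B = V + 3.6620·d_B = (-8.7991,-28.9820)
sweep = 180° − θ = 120.3734°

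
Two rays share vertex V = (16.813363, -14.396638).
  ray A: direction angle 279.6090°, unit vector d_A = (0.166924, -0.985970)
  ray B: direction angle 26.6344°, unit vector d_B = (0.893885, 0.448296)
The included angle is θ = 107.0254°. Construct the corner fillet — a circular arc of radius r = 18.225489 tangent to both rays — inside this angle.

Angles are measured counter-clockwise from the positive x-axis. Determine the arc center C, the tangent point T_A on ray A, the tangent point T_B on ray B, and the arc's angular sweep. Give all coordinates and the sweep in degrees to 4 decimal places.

center=(37.0333,-24.6451) T_A=(19.0635,-27.6874) T_B=(28.8628,-8.3537) sweep=72.9746

bisector direction at 333.1217° = (0.891969,-0.452097)
center distance |VC| = r/sin(θ/2) = 18.225489/sin(53.5127°) = 22.668838
C = V + |VC|·bis = (37.0333,-24.6451)
T_A = V + ((C−V)·d_A)·d_A = V + 13.4799·d_A = (19.0635,-27.6874)
T_B = V + ((C−V)·d_B)·d_B = V + 13.4799·d_B = (28.8628,-8.3537)
sweep = 180° − θ = 72.9746°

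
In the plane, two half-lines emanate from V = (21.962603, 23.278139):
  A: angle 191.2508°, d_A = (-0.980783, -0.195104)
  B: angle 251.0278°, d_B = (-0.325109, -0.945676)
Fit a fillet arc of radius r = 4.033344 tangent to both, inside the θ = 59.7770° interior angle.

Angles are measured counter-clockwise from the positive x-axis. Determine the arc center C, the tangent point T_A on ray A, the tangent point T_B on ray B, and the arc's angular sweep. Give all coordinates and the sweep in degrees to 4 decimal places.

bisector direction at 221.1393° = (-0.753112,-0.657892)
center distance |VC| = r/sin(θ/2) = 4.033344/sin(29.8885°) = 8.093985
C = V + |VC|·bis = (15.8669,17.9532)
T_A = V + ((C−V)·d_A)·d_A = V + 7.0175·d_A = (15.0800,21.9090)
T_B = V + ((C−V)·d_B)·d_B = V + 7.0175·d_B = (19.6812,16.6419)
sweep = 180° − θ = 120.2230°

center=(15.8669,17.9532) T_A=(15.0800,21.9090) T_B=(19.6812,16.6419) sweep=120.2230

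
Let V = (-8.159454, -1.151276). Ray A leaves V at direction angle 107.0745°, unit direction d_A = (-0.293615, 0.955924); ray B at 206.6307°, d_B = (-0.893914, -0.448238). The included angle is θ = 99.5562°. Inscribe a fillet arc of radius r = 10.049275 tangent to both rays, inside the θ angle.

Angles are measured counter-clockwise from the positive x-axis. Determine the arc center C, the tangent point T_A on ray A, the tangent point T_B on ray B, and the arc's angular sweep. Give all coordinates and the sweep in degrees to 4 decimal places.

center=(-20.2612,4.0224) T_A=(-10.6549,6.9730) T_B=(-15.7567,-4.9608) sweep=80.4438

bisector direction at 156.8526° = (-0.919497,0.393098)
center distance |VC| = r/sin(θ/2) = 10.049275/sin(49.7781°) = 13.161266
C = V + |VC|·bis = (-20.2612,4.0224)
T_A = V + ((C−V)·d_A)·d_A = V + 8.4989·d_A = (-10.6549,6.9730)
T_B = V + ((C−V)·d_B)·d_B = V + 8.4989·d_B = (-15.7567,-4.9608)
sweep = 180° − θ = 80.4438°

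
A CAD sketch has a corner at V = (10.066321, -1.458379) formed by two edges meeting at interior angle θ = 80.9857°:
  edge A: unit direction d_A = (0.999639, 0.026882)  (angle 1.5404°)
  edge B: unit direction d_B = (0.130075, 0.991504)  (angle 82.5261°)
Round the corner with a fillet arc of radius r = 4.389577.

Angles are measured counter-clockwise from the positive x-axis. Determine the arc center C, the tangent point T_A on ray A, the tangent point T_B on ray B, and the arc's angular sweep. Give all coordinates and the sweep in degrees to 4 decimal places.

center=(15.0873,3.0678) T_A=(15.2053,-1.3202) T_B=(10.7350,3.6388) sweep=99.0143

bisector direction at 42.0332° = (0.742756,0.669562)
center distance |VC| = r/sin(θ/2) = 4.389577/sin(40.4928°) = 6.759923
C = V + |VC|·bis = (15.0873,3.0678)
T_A = V + ((C−V)·d_A)·d_A = V + 5.1408·d_A = (15.2053,-1.3202)
T_B = V + ((C−V)·d_B)·d_B = V + 5.1408·d_B = (10.7350,3.6388)
sweep = 180° − θ = 99.0143°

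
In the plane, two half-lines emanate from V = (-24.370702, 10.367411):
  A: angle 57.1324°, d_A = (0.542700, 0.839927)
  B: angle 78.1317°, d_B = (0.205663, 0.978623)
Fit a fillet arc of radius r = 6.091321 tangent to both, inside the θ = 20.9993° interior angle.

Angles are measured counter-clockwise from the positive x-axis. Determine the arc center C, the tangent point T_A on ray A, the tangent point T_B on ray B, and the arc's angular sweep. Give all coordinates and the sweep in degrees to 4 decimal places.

center=(-11.6501,41.2790) T_A=(-6.5338,37.9732) T_B=(-17.6112,42.5318) sweep=159.0007

bisector direction at 67.6321° = (0.380553,0.924759)
center distance |VC| = r/sin(θ/2) = 6.091321/sin(10.4997°) = 33.426643
C = V + |VC|·bis = (-11.6501,41.2790)
T_A = V + ((C−V)·d_A)·d_A = V + 32.8669·d_A = (-6.5338,37.9732)
T_B = V + ((C−V)·d_B)·d_B = V + 32.8669·d_B = (-17.6112,42.5318)
sweep = 180° − θ = 159.0007°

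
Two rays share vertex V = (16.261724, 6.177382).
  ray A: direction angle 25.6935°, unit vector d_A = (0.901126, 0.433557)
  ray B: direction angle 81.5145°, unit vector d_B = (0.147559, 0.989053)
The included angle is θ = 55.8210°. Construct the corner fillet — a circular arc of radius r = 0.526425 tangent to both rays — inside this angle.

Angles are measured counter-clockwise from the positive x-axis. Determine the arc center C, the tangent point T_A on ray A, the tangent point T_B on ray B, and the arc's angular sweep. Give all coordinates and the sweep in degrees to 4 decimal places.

center=(16.9290,7.0826) T_A=(17.1573,6.6083) T_B=(16.4084,7.1603) sweep=124.1790

bisector direction at 53.6040° = (0.593363,0.804935)
center distance |VC| = r/sin(θ/2) = 0.526425/sin(27.9105°) = 1.124619
C = V + |VC|·bis = (16.9290,7.0826)
T_A = V + ((C−V)·d_A)·d_A = V + 0.9938·d_A = (17.1573,6.6083)
T_B = V + ((C−V)·d_B)·d_B = V + 0.9938·d_B = (16.4084,7.1603)
sweep = 180° − θ = 124.1790°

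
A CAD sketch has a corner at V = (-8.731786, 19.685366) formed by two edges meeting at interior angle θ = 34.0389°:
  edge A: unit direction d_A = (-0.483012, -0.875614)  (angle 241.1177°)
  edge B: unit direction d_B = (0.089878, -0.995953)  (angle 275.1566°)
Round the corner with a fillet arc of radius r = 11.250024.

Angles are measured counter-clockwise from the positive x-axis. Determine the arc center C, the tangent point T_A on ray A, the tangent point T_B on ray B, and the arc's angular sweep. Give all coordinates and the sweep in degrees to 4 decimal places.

bisector direction at 258.1372° = (-0.205570,-0.978642)
center distance |VC| = r/sin(θ/2) = 11.250024/sin(17.0194°) = 38.435823
C = V + |VC|·bis = (-16.6330,-17.9296)
T_A = V + ((C−V)·d_A)·d_A = V + 36.7525·d_A = (-26.4837,-12.4957)
T_B = V + ((C−V)·d_B)·d_B = V + 36.7525·d_B = (-5.4285,-16.9184)
sweep = 180° − θ = 145.9611°

center=(-16.6330,-17.9296) T_A=(-26.4837,-12.4957) T_B=(-5.4285,-16.9184) sweep=145.9611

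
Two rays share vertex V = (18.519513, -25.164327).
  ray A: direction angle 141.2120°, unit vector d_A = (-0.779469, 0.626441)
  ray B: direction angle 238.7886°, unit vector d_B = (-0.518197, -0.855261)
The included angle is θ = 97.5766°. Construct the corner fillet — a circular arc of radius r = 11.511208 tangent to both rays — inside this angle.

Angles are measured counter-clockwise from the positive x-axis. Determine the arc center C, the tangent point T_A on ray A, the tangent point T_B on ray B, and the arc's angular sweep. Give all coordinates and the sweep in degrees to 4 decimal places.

center=(3.4502,-27.8215) T_A=(10.6613,-18.8489) T_B=(13.2953,-33.7866) sweep=82.4234

bisector direction at 190.0003° = (-0.984807,-0.173653)
center distance |VC| = r/sin(θ/2) = 11.511208/sin(48.7883°) = 15.301752
C = V + |VC|·bis = (3.4502,-27.8215)
T_A = V + ((C−V)·d_A)·d_A = V + 10.0815·d_A = (10.6613,-18.8489)
T_B = V + ((C−V)·d_B)·d_B = V + 10.0815·d_B = (13.2953,-33.7866)
sweep = 180° − θ = 82.4234°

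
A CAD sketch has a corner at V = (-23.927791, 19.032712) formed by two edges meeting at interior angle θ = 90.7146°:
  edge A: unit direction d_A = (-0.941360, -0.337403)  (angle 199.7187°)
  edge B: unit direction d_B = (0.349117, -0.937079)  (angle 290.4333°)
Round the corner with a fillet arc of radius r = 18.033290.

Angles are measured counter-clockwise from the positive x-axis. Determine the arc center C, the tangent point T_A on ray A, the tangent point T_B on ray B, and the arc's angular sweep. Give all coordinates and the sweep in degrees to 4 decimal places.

center=(-34.6087,-3.9522) T_A=(-40.6932,13.0237) T_B=(-17.7101,2.3435) sweep=89.2854

bisector direction at 245.0760° = (-0.421416,-0.906868)
center distance |VC| = r/sin(θ/2) = 18.033290/sin(45.3573°) = 25.345362
C = V + |VC|·bis = (-34.6087,-3.9522)
T_A = V + ((C−V)·d_A)·d_A = V + 17.8098·d_A = (-40.6932,13.0237)
T_B = V + ((C−V)·d_B)·d_B = V + 17.8098·d_B = (-17.7101,2.3435)
sweep = 180° − θ = 89.2854°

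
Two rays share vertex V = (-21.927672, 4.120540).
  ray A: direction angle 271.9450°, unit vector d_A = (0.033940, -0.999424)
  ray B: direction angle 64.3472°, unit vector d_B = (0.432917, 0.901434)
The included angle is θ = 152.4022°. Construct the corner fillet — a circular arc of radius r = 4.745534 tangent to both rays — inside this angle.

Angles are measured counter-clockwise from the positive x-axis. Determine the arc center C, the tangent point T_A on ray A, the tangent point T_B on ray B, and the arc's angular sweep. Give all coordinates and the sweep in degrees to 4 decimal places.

center=(-17.1453,3.1168) T_A=(-21.8881,2.9557) T_B=(-21.4231,5.1712) sweep=27.5978

bisector direction at 348.1461° = (0.978675,-0.205417)
center distance |VC| = r/sin(θ/2) = 4.745534/sin(76.2011°) = 4.886566
C = V + |VC|·bis = (-17.1453,3.1168)
T_A = V + ((C−V)·d_A)·d_A = V + 1.1655·d_A = (-21.8881,2.9557)
T_B = V + ((C−V)·d_B)·d_B = V + 1.1655·d_B = (-21.4231,5.1712)
sweep = 180° − θ = 27.5978°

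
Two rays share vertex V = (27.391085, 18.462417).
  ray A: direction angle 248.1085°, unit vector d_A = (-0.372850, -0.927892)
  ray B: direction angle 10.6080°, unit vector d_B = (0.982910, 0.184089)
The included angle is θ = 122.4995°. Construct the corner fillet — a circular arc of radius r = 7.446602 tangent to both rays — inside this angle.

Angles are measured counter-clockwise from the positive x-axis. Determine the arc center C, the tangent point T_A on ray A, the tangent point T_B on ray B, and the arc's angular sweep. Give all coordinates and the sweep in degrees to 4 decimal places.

bisector direction at 309.3582° = (0.634167,-0.773196)
center distance |VC| = r/sin(θ/2) = 7.446602/sin(61.2497°) = 8.493661
C = V + |VC|·bis = (32.7775,11.8952)
T_A = V + ((C−V)·d_A)·d_A = V + 4.0854·d_A = (25.8678,14.6716)
T_B = V + ((C−V)·d_B)·d_B = V + 4.0854·d_B = (31.4067,19.2145)
sweep = 180° − θ = 57.5005°

center=(32.7775,11.8952) T_A=(25.8678,14.6716) T_B=(31.4067,19.2145) sweep=57.5005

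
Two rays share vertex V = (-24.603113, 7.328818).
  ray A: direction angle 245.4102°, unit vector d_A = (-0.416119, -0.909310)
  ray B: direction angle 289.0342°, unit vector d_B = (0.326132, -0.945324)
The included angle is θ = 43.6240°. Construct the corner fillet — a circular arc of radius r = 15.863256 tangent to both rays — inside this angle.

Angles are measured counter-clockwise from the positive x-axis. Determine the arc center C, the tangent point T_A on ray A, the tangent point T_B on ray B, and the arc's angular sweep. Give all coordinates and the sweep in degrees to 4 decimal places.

bisector direction at 267.2222° = (-0.048463,-0.998825)
center distance |VC| = r/sin(θ/2) = 15.863256/sin(21.8120°) = 42.693396
C = V + |VC|·bis = (-26.6722,-35.3144)
T_A = V + ((C−V)·d_A)·d_A = V + 39.6369·d_A = (-41.0968,-28.7134)
T_B = V + ((C−V)·d_B)·d_B = V + 39.6369·d_B = (-11.6762,-30.1409)
sweep = 180° − θ = 136.3760°

center=(-26.6722,-35.3144) T_A=(-41.0968,-28.7134) T_B=(-11.6762,-30.1409) sweep=136.3760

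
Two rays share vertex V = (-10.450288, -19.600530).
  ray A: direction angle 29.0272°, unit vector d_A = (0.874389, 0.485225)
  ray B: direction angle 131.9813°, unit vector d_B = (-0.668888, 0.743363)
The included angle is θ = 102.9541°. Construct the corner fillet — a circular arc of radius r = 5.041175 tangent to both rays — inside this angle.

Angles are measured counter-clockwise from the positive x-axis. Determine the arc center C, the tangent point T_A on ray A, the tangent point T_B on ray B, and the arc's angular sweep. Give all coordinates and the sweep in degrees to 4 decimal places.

center=(-9.3873,-13.2453) T_A=(-6.9412,-17.6532) T_B=(-13.1347,-16.6172) sweep=77.0459

bisector direction at 80.5042° = (0.164974,0.986298)
center distance |VC| = r/sin(θ/2) = 5.041175/sin(51.4770°) = 6.443559
C = V + |VC|·bis = (-9.3873,-13.2453)
T_A = V + ((C−V)·d_A)·d_A = V + 4.0132·d_A = (-6.9412,-17.6532)
T_B = V + ((C−V)·d_B)·d_B = V + 4.0132·d_B = (-13.1347,-16.6172)
sweep = 180° − θ = 77.0459°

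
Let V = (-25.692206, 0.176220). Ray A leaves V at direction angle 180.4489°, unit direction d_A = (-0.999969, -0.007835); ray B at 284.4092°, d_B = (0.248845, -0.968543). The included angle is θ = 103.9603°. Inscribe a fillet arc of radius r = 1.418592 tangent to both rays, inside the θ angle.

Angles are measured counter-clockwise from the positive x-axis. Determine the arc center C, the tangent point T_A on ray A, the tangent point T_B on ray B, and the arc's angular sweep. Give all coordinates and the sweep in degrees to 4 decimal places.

center=(-26.7902,-1.2510) T_A=(-26.8013,0.1675) T_B=(-25.4162,-0.8980) sweep=76.0397

bisector direction at 232.4291° = (-0.609743,-0.792599)
center distance |VC| = r/sin(θ/2) = 1.418592/sin(51.9802°) = 1.800707
C = V + |VC|·bis = (-26.7902,-1.2510)
T_A = V + ((C−V)·d_A)·d_A = V + 1.1091·d_A = (-26.8013,0.1675)
T_B = V + ((C−V)·d_B)·d_B = V + 1.1091·d_B = (-25.4162,-0.8980)
sweep = 180° − θ = 76.0397°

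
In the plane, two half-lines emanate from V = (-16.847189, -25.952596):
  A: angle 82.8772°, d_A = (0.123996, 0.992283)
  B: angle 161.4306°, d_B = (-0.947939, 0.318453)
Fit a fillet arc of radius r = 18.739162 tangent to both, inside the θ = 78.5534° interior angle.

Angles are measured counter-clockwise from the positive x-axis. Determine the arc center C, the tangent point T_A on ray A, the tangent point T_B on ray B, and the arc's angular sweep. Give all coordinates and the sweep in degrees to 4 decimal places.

center=(-32.6005,-0.8921) T_A=(-14.0060,-3.2156) T_B=(-38.5681,-18.6556) sweep=101.4466

bisector direction at 122.1539° = (-0.532195,0.846622)
center distance |VC| = r/sin(θ/2) = 18.739162/sin(39.2767°) = 29.600639
C = V + |VC|·bis = (-32.6005,-0.8921)
T_A = V + ((C−V)·d_A)·d_A = V + 22.9138·d_A = (-14.0060,-3.2156)
T_B = V + ((C−V)·d_B)·d_B = V + 22.9138·d_B = (-38.5681,-18.6556)
sweep = 180° − θ = 101.4466°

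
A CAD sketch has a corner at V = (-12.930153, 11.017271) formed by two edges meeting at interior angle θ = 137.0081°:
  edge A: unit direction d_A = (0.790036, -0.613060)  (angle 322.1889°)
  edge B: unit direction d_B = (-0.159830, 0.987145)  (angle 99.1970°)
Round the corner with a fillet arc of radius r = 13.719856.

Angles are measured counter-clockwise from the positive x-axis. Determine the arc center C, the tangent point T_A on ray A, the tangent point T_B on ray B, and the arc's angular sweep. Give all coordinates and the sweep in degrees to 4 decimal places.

center=(-0.2503,18.5439) T_A=(-8.6614,7.7047) T_B=(-13.7938,16.3511) sweep=42.9919

bisector direction at 30.6929° = (0.859915,0.510437)
center distance |VC| = r/sin(θ/2) = 13.719856/sin(68.5041°) = 14.745502
C = V + |VC|·bis = (-0.2503,18.5439)
T_A = V + ((C−V)·d_A)·d_A = V + 5.4033·d_A = (-8.6614,7.7047)
T_B = V + ((C−V)·d_B)·d_B = V + 5.4033·d_B = (-13.7938,16.3511)
sweep = 180° − θ = 42.9919°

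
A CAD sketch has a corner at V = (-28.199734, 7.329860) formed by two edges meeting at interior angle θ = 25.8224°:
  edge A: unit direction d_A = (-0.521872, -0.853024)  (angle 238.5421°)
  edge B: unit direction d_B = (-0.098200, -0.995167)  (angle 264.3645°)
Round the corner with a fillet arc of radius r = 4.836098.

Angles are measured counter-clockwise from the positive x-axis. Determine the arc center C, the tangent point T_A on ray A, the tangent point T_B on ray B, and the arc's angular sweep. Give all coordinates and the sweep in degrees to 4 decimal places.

center=(-35.0841,-13.1898) T_A=(-39.2094,-10.6660) T_B=(-30.2714,-13.6647) sweep=154.1776

bisector direction at 251.4533° = (-0.318077,-0.948065)
center distance |VC| = r/sin(θ/2) = 4.836098/sin(12.9112°) = 21.643769
C = V + |VC|·bis = (-35.0841,-13.1898)
T_A = V + ((C−V)·d_A)·d_A = V + 21.0966·d_A = (-39.2094,-10.6660)
T_B = V + ((C−V)·d_B)·d_B = V + 21.0966·d_B = (-30.2714,-13.6647)
sweep = 180° − θ = 154.1776°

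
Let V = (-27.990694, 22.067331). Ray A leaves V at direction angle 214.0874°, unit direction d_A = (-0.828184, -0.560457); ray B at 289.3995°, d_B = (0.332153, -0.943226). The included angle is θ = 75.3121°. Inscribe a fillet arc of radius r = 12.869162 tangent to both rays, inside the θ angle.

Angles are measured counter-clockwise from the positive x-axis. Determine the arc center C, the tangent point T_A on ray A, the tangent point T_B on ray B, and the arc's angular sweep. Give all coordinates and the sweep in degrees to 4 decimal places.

bisector direction at 251.7435° = (-0.313272,-0.949663)
center distance |VC| = r/sin(θ/2) = 12.869162/sin(37.6561°) = 21.065219
C = V + |VC|·bis = (-34.5898,2.0625)
T_A = V + ((C−V)·d_A)·d_A = V + 16.6772·d_A = (-41.8025,12.7205)
T_B = V + ((C−V)·d_B)·d_B = V + 16.6772·d_B = (-22.4513,6.3370)
sweep = 180° − θ = 104.6879°

center=(-34.5898,2.0625) T_A=(-41.8025,12.7205) T_B=(-22.4513,6.3370) sweep=104.6879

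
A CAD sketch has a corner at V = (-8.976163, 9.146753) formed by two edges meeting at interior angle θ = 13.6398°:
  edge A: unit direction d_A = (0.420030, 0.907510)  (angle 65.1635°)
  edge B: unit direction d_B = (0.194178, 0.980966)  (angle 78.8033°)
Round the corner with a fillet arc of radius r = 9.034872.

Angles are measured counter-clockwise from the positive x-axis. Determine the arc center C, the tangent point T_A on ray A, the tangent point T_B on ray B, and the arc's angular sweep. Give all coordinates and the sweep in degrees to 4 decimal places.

center=(14.5560,81.5000) T_A=(22.7552,77.7051) T_B=(5.6931,83.2544) sweep=166.3602

bisector direction at 71.9834° = (0.309293,0.950967)
center distance |VC| = r/sin(θ/2) = 9.034872/sin(6.8199°) = 76.083877
C = V + |VC|·bis = (14.5560,81.5000)
T_A = V + ((C−V)·d_A)·d_A = V + 75.5455·d_A = (22.7552,77.7051)
T_B = V + ((C−V)·d_B)·d_B = V + 75.5455·d_B = (5.6931,83.2544)
sweep = 180° − θ = 166.3602°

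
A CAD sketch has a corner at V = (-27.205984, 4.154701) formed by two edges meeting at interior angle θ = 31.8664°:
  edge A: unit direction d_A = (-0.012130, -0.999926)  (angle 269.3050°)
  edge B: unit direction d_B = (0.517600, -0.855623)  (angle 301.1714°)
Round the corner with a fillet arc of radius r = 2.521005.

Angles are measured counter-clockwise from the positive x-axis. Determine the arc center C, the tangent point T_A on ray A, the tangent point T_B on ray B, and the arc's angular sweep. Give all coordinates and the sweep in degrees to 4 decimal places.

bisector direction at 285.2382° = (0.262833,-0.964841)
center distance |VC| = r/sin(θ/2) = 2.521005/sin(15.9332°) = 9.183439
C = V + |VC|·bis = (-24.7923,-4.7059)
T_A = V + ((C−V)·d_A)·d_A = V + 8.8306·d_A = (-27.3131,-4.6753)
T_B = V + ((C−V)·d_B)·d_B = V + 8.8306·d_B = (-22.6352,-3.4010)
sweep = 180° − θ = 148.1336°

center=(-24.7923,-4.7059) T_A=(-27.3131,-4.6753) T_B=(-22.6352,-3.4010) sweep=148.1336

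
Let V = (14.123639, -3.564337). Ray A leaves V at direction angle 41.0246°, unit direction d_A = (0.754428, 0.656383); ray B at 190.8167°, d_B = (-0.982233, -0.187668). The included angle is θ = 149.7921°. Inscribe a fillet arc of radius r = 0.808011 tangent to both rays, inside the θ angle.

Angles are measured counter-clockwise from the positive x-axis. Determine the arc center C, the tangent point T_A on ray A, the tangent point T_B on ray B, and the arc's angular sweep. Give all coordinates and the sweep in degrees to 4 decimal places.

bisector direction at 115.9206° = (-0.437126,0.899400)
center distance |VC| = r/sin(θ/2) = 0.808011/sin(74.8961°) = 0.836923
C = V + |VC|·bis = (13.7578,-2.8116)
T_A = V + ((C−V)·d_A)·d_A = V + 0.2181·d_A = (14.2882,-3.4212)
T_B = V + ((C−V)·d_B)·d_B = V + 0.2181·d_B = (13.9094,-3.6053)
sweep = 180° − θ = 30.2079°

center=(13.7578,-2.8116) T_A=(14.2882,-3.4212) T_B=(13.9094,-3.6053) sweep=30.2079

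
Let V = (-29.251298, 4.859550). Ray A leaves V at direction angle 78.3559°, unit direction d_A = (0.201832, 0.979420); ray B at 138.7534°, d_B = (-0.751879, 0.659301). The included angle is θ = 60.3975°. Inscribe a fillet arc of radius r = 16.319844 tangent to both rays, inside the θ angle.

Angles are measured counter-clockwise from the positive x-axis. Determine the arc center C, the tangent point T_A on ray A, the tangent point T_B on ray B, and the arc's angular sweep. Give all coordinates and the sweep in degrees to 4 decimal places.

bisector direction at 108.5547° = (-0.318209,0.948021)
center distance |VC| = r/sin(θ/2) = 16.319844/sin(30.1988°) = 32.444948
C = V + |VC|·bis = (-39.5756,35.6180)
T_A = V + ((C−V)·d_A)·d_A = V + 28.0417·d_A = (-23.5916,32.3242)
T_B = V + ((C−V)·d_B)·d_B = V + 28.0417·d_B = (-50.3353,23.3475)
sweep = 180° − θ = 119.6025°

center=(-39.5756,35.6180) T_A=(-23.5916,32.3242) T_B=(-50.3353,23.3475) sweep=119.6025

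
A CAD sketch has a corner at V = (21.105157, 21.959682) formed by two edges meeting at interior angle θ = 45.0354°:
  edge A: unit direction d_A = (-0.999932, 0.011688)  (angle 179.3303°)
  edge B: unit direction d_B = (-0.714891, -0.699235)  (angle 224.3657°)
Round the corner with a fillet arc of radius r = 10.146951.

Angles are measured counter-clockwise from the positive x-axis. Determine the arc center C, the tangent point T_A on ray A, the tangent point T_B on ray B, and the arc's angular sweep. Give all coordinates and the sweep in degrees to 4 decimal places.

bisector direction at 201.8480° = (-0.928174,-0.372146)
center distance |VC| = r/sin(θ/2) = 10.146951/sin(22.5177°) = 26.495502
C = V + |VC|·bis = (-3.4873,12.0995)
T_A = V + ((C−V)·d_A)·d_A = V + 24.4755·d_A = (-3.3687,22.2458)
T_B = V + ((C−V)·d_B)·d_B = V + 24.4755·d_B = (3.6078,4.8455)
sweep = 180° − θ = 134.9646°

center=(-3.4873,12.0995) T_A=(-3.3687,22.2458) T_B=(3.6078,4.8455) sweep=134.9646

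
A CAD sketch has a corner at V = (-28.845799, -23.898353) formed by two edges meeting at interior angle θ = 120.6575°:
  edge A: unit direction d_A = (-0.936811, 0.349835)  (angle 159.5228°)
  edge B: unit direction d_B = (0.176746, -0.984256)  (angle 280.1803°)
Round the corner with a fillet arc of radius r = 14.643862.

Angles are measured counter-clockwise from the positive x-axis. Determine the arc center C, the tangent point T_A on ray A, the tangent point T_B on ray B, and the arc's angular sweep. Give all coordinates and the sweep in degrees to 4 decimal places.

center=(-41.7845,-34.6982) T_A=(-36.6616,-20.9797) T_B=(-27.3712,-32.1100) sweep=59.3425

bisector direction at 219.8516° = (-0.767707,-0.640801)
center distance |VC| = r/sin(θ/2) = 14.643862/sin(60.3287°) = 16.853722
C = V + |VC|·bis = (-41.7845,-34.6982)
T_A = V + ((C−V)·d_A)·d_A = V + 8.3430·d_A = (-36.6616,-20.9797)
T_B = V + ((C−V)·d_B)·d_B = V + 8.3430·d_B = (-27.3712,-32.1100)
sweep = 180° − θ = 59.3425°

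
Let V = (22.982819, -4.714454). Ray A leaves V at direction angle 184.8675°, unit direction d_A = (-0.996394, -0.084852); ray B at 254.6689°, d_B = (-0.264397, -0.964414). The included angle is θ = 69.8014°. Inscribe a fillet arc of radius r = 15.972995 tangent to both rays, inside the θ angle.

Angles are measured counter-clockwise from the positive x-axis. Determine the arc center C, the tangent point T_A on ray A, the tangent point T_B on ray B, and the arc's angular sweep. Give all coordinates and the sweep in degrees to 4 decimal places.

center=(1.5246,-22.5726) T_A=(0.1692,-6.6572) T_B=(16.9292,-26.7958) sweep=110.1986

bisector direction at 219.7682° = (-0.768639,-0.639683)
center distance |VC| = r/sin(θ/2) = 15.972995/sin(34.9007°) = 27.917208
C = V + |VC|·bis = (1.5246,-22.5726)
T_A = V + ((C−V)·d_A)·d_A = V + 22.8962·d_A = (0.1692,-6.6572)
T_B = V + ((C−V)·d_B)·d_B = V + 22.8962·d_B = (16.9292,-26.7958)
sweep = 180° − θ = 110.1986°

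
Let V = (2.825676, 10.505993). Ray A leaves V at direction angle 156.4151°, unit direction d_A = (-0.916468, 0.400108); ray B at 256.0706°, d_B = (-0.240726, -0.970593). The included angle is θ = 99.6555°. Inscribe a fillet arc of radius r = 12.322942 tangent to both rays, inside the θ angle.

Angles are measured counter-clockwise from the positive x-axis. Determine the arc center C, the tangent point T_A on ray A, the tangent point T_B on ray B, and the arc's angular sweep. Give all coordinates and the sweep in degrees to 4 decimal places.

bisector direction at 206.2429° = (-0.896928,-0.442177)
center distance |VC| = r/sin(θ/2) = 12.322942/sin(49.8278°) = 16.127214
C = V + |VC|·bis = (-11.6393,3.3749)
T_A = V + ((C−V)·d_A)·d_A = V + 10.4035·d_A = (-6.7088,14.6685)
T_B = V + ((C−V)·d_B)·d_B = V + 10.4035·d_B = (0.3213,0.4085)
sweep = 180° − θ = 80.3445°

center=(-11.6393,3.3749) T_A=(-6.7088,14.6685) T_B=(0.3213,0.4085) sweep=80.3445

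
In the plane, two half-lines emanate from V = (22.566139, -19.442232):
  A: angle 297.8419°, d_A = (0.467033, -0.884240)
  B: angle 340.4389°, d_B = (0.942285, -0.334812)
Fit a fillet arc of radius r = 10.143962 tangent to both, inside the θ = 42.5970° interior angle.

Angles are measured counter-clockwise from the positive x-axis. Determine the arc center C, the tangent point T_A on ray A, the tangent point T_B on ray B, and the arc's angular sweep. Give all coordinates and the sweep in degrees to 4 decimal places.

center=(43.6880,-37.7125) T_A=(34.7183,-42.4501) T_B=(47.0843,-28.1540) sweep=137.4030

bisector direction at 319.1404° = (0.756315,-0.654208)
center distance |VC| = r/sin(θ/2) = 10.143962/sin(21.2985°) = 27.927347
C = V + |VC|·bis = (43.6880,-37.7125)
T_A = V + ((C−V)·d_A)·d_A = V + 26.0199·d_A = (34.7183,-42.4501)
T_B = V + ((C−V)·d_B)·d_B = V + 26.0199·d_B = (47.0843,-28.1540)
sweep = 180° − θ = 137.4030°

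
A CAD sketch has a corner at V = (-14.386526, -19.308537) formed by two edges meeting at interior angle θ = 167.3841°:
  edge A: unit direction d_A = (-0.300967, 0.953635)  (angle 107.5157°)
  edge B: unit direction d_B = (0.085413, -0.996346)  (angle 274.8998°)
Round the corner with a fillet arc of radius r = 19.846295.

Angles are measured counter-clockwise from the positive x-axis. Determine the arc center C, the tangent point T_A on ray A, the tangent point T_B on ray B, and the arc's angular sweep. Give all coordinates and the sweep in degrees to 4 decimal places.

center=(-33.9729,-23.1895) T_A=(-15.0468,-17.2164) T_B=(-14.1991,-21.4944) sweep=12.6159

bisector direction at 191.2078° = (-0.980929,-0.194367)
center distance |VC| = r/sin(θ/2) = 19.846295/sin(83.6920°) = 19.967182
C = V + |VC|·bis = (-33.9729,-23.1895)
T_A = V + ((C−V)·d_A)·d_A = V + 2.1938·d_A = (-15.0468,-17.2164)
T_B = V + ((C−V)·d_B)·d_B = V + 2.1938·d_B = (-14.1991,-21.4944)
sweep = 180° − θ = 12.6159°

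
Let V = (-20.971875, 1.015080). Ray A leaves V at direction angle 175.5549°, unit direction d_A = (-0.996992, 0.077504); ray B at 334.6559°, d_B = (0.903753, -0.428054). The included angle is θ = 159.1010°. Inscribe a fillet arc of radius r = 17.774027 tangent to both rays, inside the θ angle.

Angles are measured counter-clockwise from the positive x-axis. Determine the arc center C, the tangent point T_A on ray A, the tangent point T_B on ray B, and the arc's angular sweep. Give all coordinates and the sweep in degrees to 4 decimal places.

bisector direction at 255.1054° = (-0.257042,-0.966400)
center distance |VC| = r/sin(θ/2) = 17.774027/sin(79.5505°) = 18.073778
C = V + |VC|·bis = (-25.6176,-16.4514)
T_A = V + ((C−V)·d_A)·d_A = V + 3.2780·d_A = (-24.2400,1.2691)
T_B = V + ((C−V)·d_B)·d_B = V + 3.2780·d_B = (-18.0094,-0.3881)
sweep = 180° − θ = 20.8990°

center=(-25.6176,-16.4514) T_A=(-24.2400,1.2691) T_B=(-18.0094,-0.3881) sweep=20.8990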